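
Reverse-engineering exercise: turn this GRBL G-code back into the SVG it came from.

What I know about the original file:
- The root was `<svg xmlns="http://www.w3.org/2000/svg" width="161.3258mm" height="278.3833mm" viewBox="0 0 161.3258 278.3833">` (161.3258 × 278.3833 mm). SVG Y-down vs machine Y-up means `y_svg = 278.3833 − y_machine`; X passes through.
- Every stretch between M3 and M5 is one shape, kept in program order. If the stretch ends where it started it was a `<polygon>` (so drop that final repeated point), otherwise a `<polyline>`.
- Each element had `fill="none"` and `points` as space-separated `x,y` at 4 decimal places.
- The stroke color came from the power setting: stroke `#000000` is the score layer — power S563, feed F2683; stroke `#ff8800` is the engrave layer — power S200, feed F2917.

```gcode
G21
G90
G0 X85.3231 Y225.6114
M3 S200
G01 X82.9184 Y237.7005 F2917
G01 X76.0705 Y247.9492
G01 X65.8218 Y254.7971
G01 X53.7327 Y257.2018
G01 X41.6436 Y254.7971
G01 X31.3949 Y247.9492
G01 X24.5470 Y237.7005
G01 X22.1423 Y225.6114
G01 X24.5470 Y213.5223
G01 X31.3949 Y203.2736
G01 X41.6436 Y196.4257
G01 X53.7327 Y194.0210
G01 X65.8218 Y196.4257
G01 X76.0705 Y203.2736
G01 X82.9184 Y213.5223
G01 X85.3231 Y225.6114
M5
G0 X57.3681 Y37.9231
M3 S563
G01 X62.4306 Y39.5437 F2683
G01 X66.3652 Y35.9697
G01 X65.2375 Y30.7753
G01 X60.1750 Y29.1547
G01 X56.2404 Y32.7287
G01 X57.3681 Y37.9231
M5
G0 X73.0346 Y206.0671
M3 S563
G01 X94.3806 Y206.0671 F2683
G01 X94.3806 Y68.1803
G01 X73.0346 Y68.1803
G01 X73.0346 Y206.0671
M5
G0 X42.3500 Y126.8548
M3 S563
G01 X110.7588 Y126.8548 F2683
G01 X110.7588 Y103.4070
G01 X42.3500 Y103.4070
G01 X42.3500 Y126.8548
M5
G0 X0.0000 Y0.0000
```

<svg xmlns="http://www.w3.org/2000/svg" width="161.3258mm" height="278.3833mm" viewBox="0 0 161.3258 278.3833">
  <polygon points="85.3231,52.7719 82.9184,40.6828 76.0705,30.4341 65.8218,23.5862 53.7327,21.1815 41.6436,23.5862 31.3949,30.4341 24.5470,40.6828 22.1423,52.7719 24.5470,64.8610 31.3949,75.1097 41.6436,81.9576 53.7327,84.3623 65.8218,81.9576 76.0705,75.1097 82.9184,64.8610" fill="none" stroke="#ff8800"/>
  <polygon points="57.3681,240.4602 62.4306,238.8396 66.3652,242.4136 65.2375,247.6080 60.1750,249.2286 56.2404,245.6546" fill="none" stroke="#000000"/>
  <polygon points="73.0346,72.3162 94.3806,72.3162 94.3806,210.2030 73.0346,210.2030" fill="none" stroke="#000000"/>
  <polygon points="42.3500,151.5285 110.7588,151.5285 110.7588,174.9763 42.3500,174.9763" fill="none" stroke="#000000"/>
</svg>

Machine Y-up, SVG Y-down with viewBox height 278.3833, so y_svg = 278.3833 − y_machine; X carries over.

Run 1: S200 ⇒ engrave layer `#ff8800`. The run returns to its start, so emit a `<polygon>` with points (Y-flipped): 85.3231,52.7719 82.9184,40.6828 76.0705,30.4341 65.8218,23.5862 53.7327,21.1815 41.6436,23.5862 31.3949,30.4341 24.5470,40.6828 22.1423,52.7719 24.5470,64.8610 31.3949,75.1097 41.6436,81.9576 53.7327,84.3623 65.8218,81.9576 76.0705,75.1097 82.9184,64.8610.

Run 2: S563 ⇒ score layer `#000000`. The run returns to its start, so emit a `<polygon>` with points (Y-flipped): 57.3681,240.4602 62.4306,238.8396 66.3652,242.4136 65.2375,247.6080 60.1750,249.2286 56.2404,245.6546.

Run 3: the run's S563 means `#000000` (score). The run returns to its start, so emit a `<polygon>` with points (Y-flipped): 73.0346,72.3162 94.3806,72.3162 94.3806,210.2030 73.0346,210.2030.

Run 4: S563 ⇒ score layer `#000000`. The run returns to its start, so emit a `<polygon>` with points (Y-flipped): 42.3500,151.5285 110.7588,151.5285 110.7588,174.9763 42.3500,174.9763.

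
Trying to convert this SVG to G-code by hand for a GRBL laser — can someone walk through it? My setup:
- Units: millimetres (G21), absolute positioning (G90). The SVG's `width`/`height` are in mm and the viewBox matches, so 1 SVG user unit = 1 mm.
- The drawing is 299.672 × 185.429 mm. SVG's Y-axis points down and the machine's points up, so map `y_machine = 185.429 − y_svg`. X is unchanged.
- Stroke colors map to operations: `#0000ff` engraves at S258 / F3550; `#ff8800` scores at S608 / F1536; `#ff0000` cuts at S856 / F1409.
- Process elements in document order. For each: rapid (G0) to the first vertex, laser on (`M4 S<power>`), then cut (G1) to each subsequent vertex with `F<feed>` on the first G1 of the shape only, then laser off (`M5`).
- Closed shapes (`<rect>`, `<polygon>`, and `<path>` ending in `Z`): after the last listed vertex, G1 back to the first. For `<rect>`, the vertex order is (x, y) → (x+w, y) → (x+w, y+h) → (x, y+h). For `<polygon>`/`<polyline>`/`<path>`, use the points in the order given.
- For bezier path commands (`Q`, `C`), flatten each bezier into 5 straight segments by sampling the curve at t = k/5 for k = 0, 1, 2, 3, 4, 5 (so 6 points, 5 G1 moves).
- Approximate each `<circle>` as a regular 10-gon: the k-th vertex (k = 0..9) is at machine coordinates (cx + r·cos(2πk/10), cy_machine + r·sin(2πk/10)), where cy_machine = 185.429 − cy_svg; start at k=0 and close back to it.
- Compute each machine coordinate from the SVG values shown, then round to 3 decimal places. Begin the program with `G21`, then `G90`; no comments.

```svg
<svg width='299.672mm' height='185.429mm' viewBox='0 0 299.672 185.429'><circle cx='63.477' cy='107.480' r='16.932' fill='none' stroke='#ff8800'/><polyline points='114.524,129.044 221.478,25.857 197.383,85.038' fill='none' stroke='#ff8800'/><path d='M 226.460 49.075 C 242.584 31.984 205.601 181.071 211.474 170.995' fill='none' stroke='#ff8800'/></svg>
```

G21
G90
G0 X80.409 Y77.949
M4 S608
G1 X77.175 Y87.901 F1536
G1 X68.709 Y94.052
G1 X58.245 Y94.052
G1 X49.779 Y87.901
G1 X46.545 Y77.949
G1 X49.779 Y67.997
G1 X58.245 Y61.846
G1 X68.709 Y61.846
G1 X77.175 Y67.997
G1 X80.409 Y77.949
M5
G0 X114.524 Y56.385
M4 S608
G1 X221.478 Y159.572 F1536
G1 X197.383 Y100.391
M5
G0 X226.460 Y136.354
M4 S608
G1 X230.529 Y129.270 F1536
G1 X226.459 Y97.920
G1 X218.856 Y57.919
G1 X212.325 Y24.885
G1 X211.474 Y14.434
M5

viewBox `0 0 299.672 185.429` with mm width/height → 1 unit = 1 mm. Flip: y_m = 185.429 − y_svg.

**Shape 1** — `<circle>` circle, stroke `#ff8800` → score (S608, F1536). Machine vertices: (80.409,77.949) → (77.175,87.901) → (68.709,94.052) → (58.245,94.052) → (49.779,87.901) → (46.545,77.949) → (49.779,67.997) → (58.245,61.846) → (68.709,61.846) → (77.175,67.997) → (80.409,77.949). Closed: final G1 returns to the first vertex.

**Shape 2** — `<polyline>` open polyline, stroke `#ff8800` → score (S608, F1536). Machine vertices: (114.524,56.385) → (221.478,159.572) → (197.383,100.391). Open path.

**Shape 3** — `<path>` cubic bezier, stroke `#ff8800` → score (S608, F1536). Control points (SVG): P0=(226.460,49.075), P1=(242.584,31.984), P2=(205.601,181.071), P3=(211.474,170.995); sampled at t=k/5. Machine vertices: (226.460,136.354) → (230.529,129.270) → (226.459,97.920) → (218.856,57.919) → (212.325,24.885) → (211.474,14.434). Open path.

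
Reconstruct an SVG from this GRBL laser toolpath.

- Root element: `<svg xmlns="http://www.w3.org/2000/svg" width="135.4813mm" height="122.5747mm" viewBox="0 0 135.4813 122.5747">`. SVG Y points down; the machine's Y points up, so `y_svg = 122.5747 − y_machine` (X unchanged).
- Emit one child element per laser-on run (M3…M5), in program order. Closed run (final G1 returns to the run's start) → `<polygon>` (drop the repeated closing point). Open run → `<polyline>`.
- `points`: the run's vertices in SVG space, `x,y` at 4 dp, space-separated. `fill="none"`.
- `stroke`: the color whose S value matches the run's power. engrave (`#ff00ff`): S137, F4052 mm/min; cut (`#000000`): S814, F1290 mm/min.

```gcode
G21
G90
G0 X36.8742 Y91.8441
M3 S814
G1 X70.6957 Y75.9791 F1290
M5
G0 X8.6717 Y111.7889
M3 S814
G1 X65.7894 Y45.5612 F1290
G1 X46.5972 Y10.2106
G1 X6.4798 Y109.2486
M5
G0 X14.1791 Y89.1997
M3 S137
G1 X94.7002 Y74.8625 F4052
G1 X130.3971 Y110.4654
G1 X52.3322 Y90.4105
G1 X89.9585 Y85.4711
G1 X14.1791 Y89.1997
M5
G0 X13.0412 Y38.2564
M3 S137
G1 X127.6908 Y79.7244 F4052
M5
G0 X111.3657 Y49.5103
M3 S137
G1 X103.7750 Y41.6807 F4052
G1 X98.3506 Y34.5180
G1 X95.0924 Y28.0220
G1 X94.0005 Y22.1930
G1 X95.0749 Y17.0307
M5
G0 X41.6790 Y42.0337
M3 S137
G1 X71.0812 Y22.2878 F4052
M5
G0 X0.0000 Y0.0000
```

Machine Y-up, SVG Y-down with viewBox height 122.5747, so y_svg = 122.5747 − y_machine; X carries over.

Run 1: power S814 maps to stroke `#000000` (cut). The run is open, so emit a `<polyline>` with points (Y-flipped): 36.8742,30.7306 70.6957,46.5956.

Run 2: S814 ⇒ cut layer `#000000`. The run is open, so emit a `<polyline>` with points (Y-flipped): 8.6717,10.7858 65.7894,77.0135 46.5972,112.3641 6.4798,13.3261.

Run 3: S137 ⇒ engrave layer `#ff00ff`. The run returns to its start, so emit a `<polygon>` with points (Y-flipped): 14.1791,33.3750 94.7002,47.7122 130.3971,12.1093 52.3322,32.1642 89.9585,37.1036.

Run 4: the run's S137 means `#ff00ff` (engrave). The run is open, so emit a `<polyline>` with points (Y-flipped): 13.0412,84.3183 127.6908,42.8503.

Run 5: the run's S137 means `#ff00ff` (engrave). The run is open, so emit a `<polyline>` with points (Y-flipped): 111.3657,73.0644 103.7750,80.8940 98.3506,88.0567 95.0924,94.5527 94.0005,100.3817 95.0749,105.5440.

Run 6: S137 ⇒ engrave layer `#ff00ff`. The run is open, so emit a `<polyline>` with points (Y-flipped): 41.6790,80.5410 71.0812,100.2869.

<svg xmlns="http://www.w3.org/2000/svg" width="135.4813mm" height="122.5747mm" viewBox="0 0 135.4813 122.5747">
  <polyline points="36.8742,30.7306 70.6957,46.5956" fill="none" stroke="#000000"/>
  <polyline points="8.6717,10.7858 65.7894,77.0135 46.5972,112.3641 6.4798,13.3261" fill="none" stroke="#000000"/>
  <polygon points="14.1791,33.3750 94.7002,47.7122 130.3971,12.1093 52.3322,32.1642 89.9585,37.1036" fill="none" stroke="#ff00ff"/>
  <polyline points="13.0412,84.3183 127.6908,42.8503" fill="none" stroke="#ff00ff"/>
  <polyline points="111.3657,73.0644 103.7750,80.8940 98.3506,88.0567 95.0924,94.5527 94.0005,100.3817 95.0749,105.5440" fill="none" stroke="#ff00ff"/>
  <polyline points="41.6790,80.5410 71.0812,100.2869" fill="none" stroke="#ff00ff"/>
</svg>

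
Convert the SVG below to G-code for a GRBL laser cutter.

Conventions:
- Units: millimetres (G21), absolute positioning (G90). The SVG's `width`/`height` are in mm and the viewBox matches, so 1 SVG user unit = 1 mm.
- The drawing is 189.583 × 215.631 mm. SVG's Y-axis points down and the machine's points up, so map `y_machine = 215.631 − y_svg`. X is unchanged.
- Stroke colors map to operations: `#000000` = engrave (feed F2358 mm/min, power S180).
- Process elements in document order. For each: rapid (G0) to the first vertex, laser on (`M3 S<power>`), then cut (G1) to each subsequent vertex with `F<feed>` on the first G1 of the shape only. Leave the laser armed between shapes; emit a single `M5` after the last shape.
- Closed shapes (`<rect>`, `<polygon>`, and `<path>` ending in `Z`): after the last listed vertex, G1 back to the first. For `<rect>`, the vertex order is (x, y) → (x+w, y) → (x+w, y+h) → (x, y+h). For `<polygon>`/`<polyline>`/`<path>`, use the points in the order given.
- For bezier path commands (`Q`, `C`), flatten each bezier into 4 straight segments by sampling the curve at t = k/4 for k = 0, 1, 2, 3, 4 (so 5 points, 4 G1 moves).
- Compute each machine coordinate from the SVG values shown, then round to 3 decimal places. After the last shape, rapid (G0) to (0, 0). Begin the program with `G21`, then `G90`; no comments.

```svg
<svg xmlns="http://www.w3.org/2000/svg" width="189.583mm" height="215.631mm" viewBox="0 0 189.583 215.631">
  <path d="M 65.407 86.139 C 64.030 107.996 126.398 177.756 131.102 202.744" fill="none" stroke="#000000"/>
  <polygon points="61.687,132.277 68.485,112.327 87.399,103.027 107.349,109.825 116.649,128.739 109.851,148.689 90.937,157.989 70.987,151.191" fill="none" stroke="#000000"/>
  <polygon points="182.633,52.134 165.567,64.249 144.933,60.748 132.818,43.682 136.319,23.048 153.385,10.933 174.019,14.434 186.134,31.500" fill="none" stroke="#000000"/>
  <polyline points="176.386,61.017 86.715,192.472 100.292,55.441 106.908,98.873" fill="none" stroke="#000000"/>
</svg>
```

G21
G90
G0 X65.407 Y129.492
M3 S180
G1 X74.429 Y105.565 F2358
G1 X95.974 Y72.364
G1 X118.659 Y38.575
G1 X131.102 Y12.887
G0 X61.687 Y83.354
M3 S180
G1 X68.485 Y103.304 F2358
G1 X87.399 Y112.604
G1 X107.349 Y105.806
G1 X116.649 Y86.892
G1 X109.851 Y66.942
G1 X90.937 Y57.642
G1 X70.987 Y64.440
G1 X61.687 Y83.354
G0 X182.633 Y163.497
M3 S180
G1 X165.567 Y151.382 F2358
G1 X144.933 Y154.883
G1 X132.818 Y171.949
G1 X136.319 Y192.583
G1 X153.385 Y204.698
G1 X174.019 Y201.197
G1 X186.134 Y184.131
G1 X182.633 Y163.497
G0 X176.386 Y154.614
M3 S180
G1 X86.715 Y23.159 F2358
G1 X100.292 Y160.190
G1 X106.908 Y116.758
M5
G0 X0.000 Y0.000

viewBox `0 0 189.583 215.631` with mm width/height → 1 unit = 1 mm. Flip: y_m = 215.631 − y_svg.

**Shape 1** — `<path>` cubic bezier, stroke `#000000` → engrave (S180, F2358). Control points (SVG): P0=(65.407,86.139), P1=(64.030,107.996), P2=(126.398,177.756), P3=(131.102,202.744); sampled at t=k/4. Machine vertices: (65.407,129.492) → (74.429,105.565) → (95.974,72.364) → (118.659,38.575) → (131.102,12.887). Open path.

**Shape 2** — `<polygon>` regular polygon, stroke `#000000` → engrave (S180, F2358). Machine vertices: (61.687,83.354) → (68.485,103.304) → (87.399,112.604) → (107.349,105.806) → (116.649,86.892) → (109.851,66.942) → (90.937,57.642) → (70.987,64.440) → (61.687,83.354). Closed: final G1 returns to the first vertex.

**Shape 3** — `<polygon>` regular polygon, stroke `#000000` → engrave (S180, F2358). Machine vertices: (182.633,163.497) → (165.567,151.382) → (144.933,154.883) → (132.818,171.949) → (136.319,192.583) → (153.385,204.698) → (174.019,201.197) → (186.134,184.131) → (182.633,163.497). Closed: final G1 returns to the first vertex.

**Shape 4** — `<polyline>` open polyline, stroke `#000000` → engrave (S180, F2358). Machine vertices: (176.386,154.614) → (86.715,23.159) → (100.292,160.190) → (106.908,116.758). Open path.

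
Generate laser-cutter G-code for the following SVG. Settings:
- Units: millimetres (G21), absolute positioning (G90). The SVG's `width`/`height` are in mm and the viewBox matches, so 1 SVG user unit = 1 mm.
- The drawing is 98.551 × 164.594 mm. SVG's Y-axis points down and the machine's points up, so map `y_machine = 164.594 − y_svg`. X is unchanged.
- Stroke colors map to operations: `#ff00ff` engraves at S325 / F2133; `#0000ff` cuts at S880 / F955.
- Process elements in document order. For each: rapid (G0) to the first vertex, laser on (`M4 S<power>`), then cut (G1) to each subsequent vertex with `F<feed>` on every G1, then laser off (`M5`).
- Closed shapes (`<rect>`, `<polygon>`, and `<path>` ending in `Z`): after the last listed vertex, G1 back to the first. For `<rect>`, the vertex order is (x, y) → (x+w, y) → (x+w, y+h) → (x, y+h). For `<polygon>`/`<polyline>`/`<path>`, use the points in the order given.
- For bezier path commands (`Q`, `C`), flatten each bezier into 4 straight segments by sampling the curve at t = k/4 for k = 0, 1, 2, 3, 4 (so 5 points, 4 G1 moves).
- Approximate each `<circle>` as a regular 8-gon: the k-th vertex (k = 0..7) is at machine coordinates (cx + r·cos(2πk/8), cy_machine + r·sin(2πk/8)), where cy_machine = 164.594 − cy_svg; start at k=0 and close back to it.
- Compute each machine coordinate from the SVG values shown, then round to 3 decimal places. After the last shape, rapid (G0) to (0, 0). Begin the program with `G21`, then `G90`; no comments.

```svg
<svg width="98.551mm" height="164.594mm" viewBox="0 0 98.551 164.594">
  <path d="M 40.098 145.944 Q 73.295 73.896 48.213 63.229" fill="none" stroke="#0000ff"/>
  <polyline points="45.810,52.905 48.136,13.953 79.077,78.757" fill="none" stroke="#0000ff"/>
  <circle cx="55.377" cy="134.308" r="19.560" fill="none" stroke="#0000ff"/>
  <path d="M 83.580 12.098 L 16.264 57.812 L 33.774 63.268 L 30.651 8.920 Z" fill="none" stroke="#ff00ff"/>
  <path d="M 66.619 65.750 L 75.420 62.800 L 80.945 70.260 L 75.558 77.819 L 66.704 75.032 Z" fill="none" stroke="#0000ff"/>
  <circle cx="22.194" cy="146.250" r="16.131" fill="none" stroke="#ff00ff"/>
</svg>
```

viewBox `0 0 98.551 164.594` with mm width/height → 1 unit = 1 mm. Flip: y_m = 164.594 − y_svg.

**Shape 1** — `<path>` quadratic bezier, stroke `#0000ff` → cut (S880, F955). Control points (SVG): P0=(40.098,145.944), P1=(73.295,73.896), P2=(48.213,63.229); sampled at t=k/4. Machine vertices: (40.098,18.650) → (53.054,50.838) → (58.725,75.353) → (57.112,92.195) → (48.213,101.365). Open path.

**Shape 2** — `<polyline>` open polyline, stroke `#0000ff` → cut (S880, F955). Machine vertices: (45.810,111.689) → (48.136,150.641) → (79.077,85.837). Open path.

**Shape 3** — `<circle>` circle, stroke `#0000ff` → cut (S880, F955). Machine vertices: (74.937,30.286) → (69.208,44.117) → (55.377,49.846) → (41.546,44.117) → (35.817,30.286) → (41.546,16.455) → (55.377,10.726) → (69.208,16.455) → (74.937,30.286). Closed: final G1 returns to the first vertex.

**Shape 4** — `<path>` closed polygon, stroke `#ff00ff` → engrave (S325, F2133). Machine vertices: (83.580,152.496) → (16.264,106.782) → (33.774,101.326) → (30.651,155.674) → (83.580,152.496). Closed: final G1 returns to the first vertex.

**Shape 5** — `<path>` regular polygon, stroke `#0000ff` → cut (S880, F955). Machine vertices: (66.619,98.844) → (75.420,101.794) → (80.945,94.334) → (75.558,86.775) → (66.704,89.562) → (66.619,98.844). Closed: final G1 returns to the first vertex.

**Shape 6** — `<circle>` circle, stroke `#ff00ff` → engrave (S325, F2133). Machine vertices: (38.325,18.344) → (33.600,29.750) → (22.194,34.475) → (10.788,29.750) → (6.063,18.344) → (10.788,6.938) → (22.194,2.213) → (33.600,6.938) → (38.325,18.344). Closed: final G1 returns to the first vertex.

G21
G90
G0 X40.098 Y18.650
M4 S880
G1 X53.054 Y50.838 F955
G1 X58.725 Y75.353 F955
G1 X57.112 Y92.195 F955
G1 X48.213 Y101.365 F955
M5
G0 X45.810 Y111.689
M4 S880
G1 X48.136 Y150.641 F955
G1 X79.077 Y85.837 F955
M5
G0 X74.937 Y30.286
M4 S880
G1 X69.208 Y44.117 F955
G1 X55.377 Y49.846 F955
G1 X41.546 Y44.117 F955
G1 X35.817 Y30.286 F955
G1 X41.546 Y16.455 F955
G1 X55.377 Y10.726 F955
G1 X69.208 Y16.455 F955
G1 X74.937 Y30.286 F955
M5
G0 X83.580 Y152.496
M4 S325
G1 X16.264 Y106.782 F2133
G1 X33.774 Y101.326 F2133
G1 X30.651 Y155.674 F2133
G1 X83.580 Y152.496 F2133
M5
G0 X66.619 Y98.844
M4 S880
G1 X75.420 Y101.794 F955
G1 X80.945 Y94.334 F955
G1 X75.558 Y86.775 F955
G1 X66.704 Y89.562 F955
G1 X66.619 Y98.844 F955
M5
G0 X38.325 Y18.344
M4 S325
G1 X33.600 Y29.750 F2133
G1 X22.194 Y34.475 F2133
G1 X10.788 Y29.750 F2133
G1 X6.063 Y18.344 F2133
G1 X10.788 Y6.938 F2133
G1 X22.194 Y2.213 F2133
G1 X33.600 Y6.938 F2133
G1 X38.325 Y18.344 F2133
M5
G0 X0.000 Y0.000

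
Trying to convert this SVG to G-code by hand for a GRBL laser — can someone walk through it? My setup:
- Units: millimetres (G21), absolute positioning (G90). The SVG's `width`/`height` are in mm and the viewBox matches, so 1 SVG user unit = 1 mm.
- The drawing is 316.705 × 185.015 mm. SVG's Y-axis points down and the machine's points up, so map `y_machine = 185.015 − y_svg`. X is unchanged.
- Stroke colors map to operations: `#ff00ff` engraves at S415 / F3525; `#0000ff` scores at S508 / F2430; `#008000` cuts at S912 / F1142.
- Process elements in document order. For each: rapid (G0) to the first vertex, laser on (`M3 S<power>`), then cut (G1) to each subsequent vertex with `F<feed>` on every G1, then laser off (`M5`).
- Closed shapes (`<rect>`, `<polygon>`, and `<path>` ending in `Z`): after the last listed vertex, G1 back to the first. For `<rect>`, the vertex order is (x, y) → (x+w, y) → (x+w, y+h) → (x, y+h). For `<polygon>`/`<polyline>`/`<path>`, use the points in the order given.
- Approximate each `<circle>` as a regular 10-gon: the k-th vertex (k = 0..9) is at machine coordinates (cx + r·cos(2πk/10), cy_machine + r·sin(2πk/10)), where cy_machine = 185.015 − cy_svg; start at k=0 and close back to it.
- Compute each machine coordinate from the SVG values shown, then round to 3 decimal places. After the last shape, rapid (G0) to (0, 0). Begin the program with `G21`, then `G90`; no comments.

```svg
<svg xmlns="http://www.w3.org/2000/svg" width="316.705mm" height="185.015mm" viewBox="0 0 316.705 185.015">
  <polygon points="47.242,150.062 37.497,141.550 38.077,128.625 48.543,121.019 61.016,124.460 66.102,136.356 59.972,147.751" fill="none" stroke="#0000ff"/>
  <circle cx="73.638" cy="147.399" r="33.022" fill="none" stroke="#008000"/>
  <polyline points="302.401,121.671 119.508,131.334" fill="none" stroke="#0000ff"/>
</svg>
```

Since the viewBox matches the mm dimensions, user units are millimetres directly. The only transform is the Y-flip y_m = 185.015 − y_svg.

Shape 1 is a regular polygon drawn with `<polygon>`. Its stroke #0000ff means score at S508, F2430. After flipping Y the toolpath is (47.242,34.953) → (37.497,43.465) → (38.077,56.390) → (48.543,63.996) → (61.016,60.555) → (66.102,48.659) → (59.972,37.264) → (47.242,34.953), returning to the start.

Shape 2 is a circle drawn with `<circle>`. Its stroke #008000 means cut at S912, F1142. After flipping Y the toolpath is (106.660,37.616) → (100.353,57.026) → (83.842,69.022) → (63.434,69.022) → (46.923,57.026) → (40.616,37.616) → (46.923,18.206) → (63.434,6.210) → (83.842,6.210) → (100.353,18.206) → (106.660,37.616), returning to the start.

Shape 3 is a line segment drawn with `<polyline>`. Its stroke #0000ff means score at S508, F2430. After flipping Y the toolpath is (302.401,63.344) → (119.508,53.681).

G21
G90
G0 X47.242 Y34.953
M3 S508
G1 X37.497 Y43.465 F2430
G1 X38.077 Y56.390 F2430
G1 X48.543 Y63.996 F2430
G1 X61.016 Y60.555 F2430
G1 X66.102 Y48.659 F2430
G1 X59.972 Y37.264 F2430
G1 X47.242 Y34.953 F2430
M5
G0 X106.660 Y37.616
M3 S912
G1 X100.353 Y57.026 F1142
G1 X83.842 Y69.022 F1142
G1 X63.434 Y69.022 F1142
G1 X46.923 Y57.026 F1142
G1 X40.616 Y37.616 F1142
G1 X46.923 Y18.206 F1142
G1 X63.434 Y6.210 F1142
G1 X83.842 Y6.210 F1142
G1 X100.353 Y18.206 F1142
G1 X106.660 Y37.616 F1142
M5
G0 X302.401 Y63.344
M3 S508
G1 X119.508 Y53.681 F2430
M5
G0 X0.000 Y0.000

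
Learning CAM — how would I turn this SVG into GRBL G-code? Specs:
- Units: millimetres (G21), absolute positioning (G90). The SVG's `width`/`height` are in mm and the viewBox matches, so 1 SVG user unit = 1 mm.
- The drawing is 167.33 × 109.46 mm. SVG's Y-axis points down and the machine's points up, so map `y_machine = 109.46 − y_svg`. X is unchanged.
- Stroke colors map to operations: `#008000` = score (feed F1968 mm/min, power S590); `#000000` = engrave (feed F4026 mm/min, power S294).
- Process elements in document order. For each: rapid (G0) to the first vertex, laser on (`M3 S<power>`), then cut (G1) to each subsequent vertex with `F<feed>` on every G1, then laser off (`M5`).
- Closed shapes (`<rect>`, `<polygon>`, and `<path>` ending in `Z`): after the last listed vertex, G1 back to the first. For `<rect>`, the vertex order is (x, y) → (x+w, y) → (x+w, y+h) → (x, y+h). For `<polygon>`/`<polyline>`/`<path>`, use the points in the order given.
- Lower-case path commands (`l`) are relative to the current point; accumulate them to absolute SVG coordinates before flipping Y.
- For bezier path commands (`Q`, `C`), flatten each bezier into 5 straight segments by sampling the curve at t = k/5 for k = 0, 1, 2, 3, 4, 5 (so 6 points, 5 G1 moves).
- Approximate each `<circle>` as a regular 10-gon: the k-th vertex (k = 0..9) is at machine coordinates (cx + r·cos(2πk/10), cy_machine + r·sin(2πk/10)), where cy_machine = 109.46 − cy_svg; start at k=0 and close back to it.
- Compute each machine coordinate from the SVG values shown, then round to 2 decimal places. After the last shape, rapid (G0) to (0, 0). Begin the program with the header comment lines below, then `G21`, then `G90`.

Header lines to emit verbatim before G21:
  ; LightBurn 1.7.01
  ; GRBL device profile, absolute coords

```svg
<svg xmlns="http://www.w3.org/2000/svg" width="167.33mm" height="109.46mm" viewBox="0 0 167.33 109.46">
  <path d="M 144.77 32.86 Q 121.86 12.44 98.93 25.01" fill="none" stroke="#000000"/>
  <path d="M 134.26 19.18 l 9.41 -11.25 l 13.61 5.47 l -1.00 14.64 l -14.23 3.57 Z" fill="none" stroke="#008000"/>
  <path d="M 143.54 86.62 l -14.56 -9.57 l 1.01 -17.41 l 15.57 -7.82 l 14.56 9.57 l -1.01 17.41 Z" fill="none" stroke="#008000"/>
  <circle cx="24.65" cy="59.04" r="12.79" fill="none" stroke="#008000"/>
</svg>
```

; LightBurn 1.7.01
; GRBL device profile, absolute coords
G21
G90
G0 X144.77 Y76.60
M3 S294
G1 X135.61 Y83.45 F4026
G1 X126.44 Y87.66 F4026
G1 X117.27 Y89.23 F4026
G1 X108.10 Y88.16 F4026
G1 X98.93 Y84.45 F4026
M5
G0 X134.26 Y90.28
M3 S590
G1 X143.67 Y101.53 F1968
G1 X157.28 Y96.06 F1968
G1 X156.28 Y81.42 F1968
G1 X142.05 Y77.85 F1968
G1 X134.26 Y90.28 F1968
M5
G0 X143.54 Y22.84
M3 S590
G1 X128.98 Y32.41 F1968
G1 X129.99 Y49.82 F1968
G1 X145.56 Y57.64 F1968
G1 X160.12 Y48.07 F1968
G1 X159.11 Y30.66 F1968
G1 X143.54 Y22.84 F1968
M5
G0 X37.44 Y50.42
M3 S590
G1 X35.00 Y57.94 F1968
G1 X28.60 Y62.58 F1968
G1 X20.70 Y62.58 F1968
G1 X14.30 Y57.94 F1968
G1 X11.86 Y50.42 F1968
G1 X14.30 Y42.90 F1968
G1 X20.70 Y38.26 F1968
G1 X28.60 Y38.26 F1968
G1 X35.00 Y42.90 F1968
G1 X37.44 Y50.42 F1968
M5
G0 X0.00 Y0.00

Since the viewBox matches the mm dimensions, user units are millimetres directly. The only transform is the Y-flip y_m = 109.46 − y_svg.

Shape 1 is a quadratic bezier drawn with `<path>`. Its stroke #000000 means engrave at S294, F4026. After flipping Y the toolpath is (144.77,76.60) → (135.61,83.45) → (126.44,87.66) → (117.27,89.23) → (108.10,88.16) → (98.93,84.45).

Shape 2 is a regular polygon drawn with `<path>`. Its stroke #008000 means score at S590, F1968. After flipping Y the toolpath is (134.26,90.28) → (143.67,101.53) → (157.28,96.06) → (156.28,81.42) → (142.05,77.85) → (134.26,90.28), returning to the start.

Shape 3 is a regular polygon drawn with `<path>`. Its stroke #008000 means score at S590, F1968. After flipping Y the toolpath is (143.54,22.84) → (128.98,32.41) → (129.99,49.82) → (145.56,57.64) → (160.12,48.07) → (159.11,30.66) → (143.54,22.84), returning to the start.

Shape 4 is a circle drawn with `<circle>`. Its stroke #008000 means score at S590, F1968. After flipping Y the toolpath is (37.44,50.42) → (35.00,57.94) → (28.60,62.58) → (20.70,62.58) → (14.30,57.94) → (11.86,50.42) → (14.30,42.90) → (20.70,38.26) → (28.60,38.26) → (35.00,42.90) → (37.44,50.42), returning to the start.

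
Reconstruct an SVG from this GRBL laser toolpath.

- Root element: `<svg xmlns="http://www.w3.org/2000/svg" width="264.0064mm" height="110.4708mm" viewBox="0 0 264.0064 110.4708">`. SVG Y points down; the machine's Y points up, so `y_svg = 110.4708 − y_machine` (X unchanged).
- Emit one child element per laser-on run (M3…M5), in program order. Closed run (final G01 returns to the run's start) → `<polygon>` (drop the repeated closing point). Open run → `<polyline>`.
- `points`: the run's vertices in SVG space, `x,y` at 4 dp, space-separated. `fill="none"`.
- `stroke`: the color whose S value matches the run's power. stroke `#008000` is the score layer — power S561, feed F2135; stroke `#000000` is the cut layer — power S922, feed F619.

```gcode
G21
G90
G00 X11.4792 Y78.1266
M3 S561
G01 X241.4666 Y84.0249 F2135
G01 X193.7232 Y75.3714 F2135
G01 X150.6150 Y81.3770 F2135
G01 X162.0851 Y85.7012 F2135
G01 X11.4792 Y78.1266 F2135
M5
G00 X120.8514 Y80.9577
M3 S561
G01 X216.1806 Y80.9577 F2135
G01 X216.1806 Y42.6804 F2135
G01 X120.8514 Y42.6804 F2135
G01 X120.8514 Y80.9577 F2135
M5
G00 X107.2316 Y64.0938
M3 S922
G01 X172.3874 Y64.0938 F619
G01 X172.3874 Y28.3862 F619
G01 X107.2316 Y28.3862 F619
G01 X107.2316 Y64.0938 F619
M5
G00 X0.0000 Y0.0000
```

Machine Y-up, SVG Y-down with viewBox height 110.4708, so y_svg = 110.4708 − y_machine; X carries over.

Run 1: S561 ⇒ score layer `#008000`. The run returns to its start, so emit a `<polygon>` with points (Y-flipped): 11.4792,32.3442 241.4666,26.4459 193.7232,35.0994 150.6150,29.0938 162.0851,24.7696.

Run 2: power S561 maps to stroke `#008000` (score). The run returns to its start, so emit a `<polygon>` with points (Y-flipped): 120.8514,29.5131 216.1806,29.5131 216.1806,67.7904 120.8514,67.7904.

Run 3: power S922 maps to stroke `#000000` (cut). The run returns to its start, so emit a `<polygon>` with points (Y-flipped): 107.2316,46.3770 172.3874,46.3770 172.3874,82.0846 107.2316,82.0846.

<svg xmlns="http://www.w3.org/2000/svg" width="264.0064mm" height="110.4708mm" viewBox="0 0 264.0064 110.4708">
  <polygon points="11.4792,32.3442 241.4666,26.4459 193.7232,35.0994 150.6150,29.0938 162.0851,24.7696" fill="none" stroke="#008000"/>
  <polygon points="120.8514,29.5131 216.1806,29.5131 216.1806,67.7904 120.8514,67.7904" fill="none" stroke="#008000"/>
  <polygon points="107.2316,46.3770 172.3874,46.3770 172.3874,82.0846 107.2316,82.0846" fill="none" stroke="#000000"/>
</svg>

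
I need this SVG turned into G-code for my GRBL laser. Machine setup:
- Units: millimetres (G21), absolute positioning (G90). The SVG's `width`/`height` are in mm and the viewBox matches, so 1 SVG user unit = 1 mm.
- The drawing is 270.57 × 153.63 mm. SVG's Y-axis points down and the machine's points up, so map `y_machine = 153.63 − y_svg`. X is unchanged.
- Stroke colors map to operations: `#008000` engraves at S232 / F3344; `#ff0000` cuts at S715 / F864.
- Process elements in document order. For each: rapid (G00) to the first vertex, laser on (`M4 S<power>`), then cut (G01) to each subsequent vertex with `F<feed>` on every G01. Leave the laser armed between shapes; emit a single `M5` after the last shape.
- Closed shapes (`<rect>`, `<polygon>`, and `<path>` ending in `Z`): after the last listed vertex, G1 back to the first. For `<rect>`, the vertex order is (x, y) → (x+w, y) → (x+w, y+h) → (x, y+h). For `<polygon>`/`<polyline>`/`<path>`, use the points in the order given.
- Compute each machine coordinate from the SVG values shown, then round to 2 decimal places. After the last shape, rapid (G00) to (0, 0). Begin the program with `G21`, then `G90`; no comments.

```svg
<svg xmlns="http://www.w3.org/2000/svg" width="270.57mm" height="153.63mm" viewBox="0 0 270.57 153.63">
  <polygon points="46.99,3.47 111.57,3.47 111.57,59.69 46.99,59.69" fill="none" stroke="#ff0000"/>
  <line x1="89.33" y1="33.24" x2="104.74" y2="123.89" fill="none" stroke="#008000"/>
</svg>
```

G21
G90
G00 X46.99 Y150.16
M4 S715
G01 X111.57 Y150.16 F864
G01 X111.57 Y93.94 F864
G01 X46.99 Y93.94 F864
G01 X46.99 Y150.16 F864
G00 X89.33 Y120.39
M4 S232
G01 X104.74 Y29.74 F3344
M5
G00 X0.00 Y0.00

1 u = 1 mm; y_m = 153.63 − y.

[1] `<polygon>` rectangle, #ff0000→cut S715 F864: (46.99,150.16) → (111.57,150.16) → (111.57,93.94) → (46.99,93.94) → (46.99,150.16) (closed)

[2] `<line>` line segment, #008000→engrave S232 F3344: (89.33,120.39) → (104.74,29.74)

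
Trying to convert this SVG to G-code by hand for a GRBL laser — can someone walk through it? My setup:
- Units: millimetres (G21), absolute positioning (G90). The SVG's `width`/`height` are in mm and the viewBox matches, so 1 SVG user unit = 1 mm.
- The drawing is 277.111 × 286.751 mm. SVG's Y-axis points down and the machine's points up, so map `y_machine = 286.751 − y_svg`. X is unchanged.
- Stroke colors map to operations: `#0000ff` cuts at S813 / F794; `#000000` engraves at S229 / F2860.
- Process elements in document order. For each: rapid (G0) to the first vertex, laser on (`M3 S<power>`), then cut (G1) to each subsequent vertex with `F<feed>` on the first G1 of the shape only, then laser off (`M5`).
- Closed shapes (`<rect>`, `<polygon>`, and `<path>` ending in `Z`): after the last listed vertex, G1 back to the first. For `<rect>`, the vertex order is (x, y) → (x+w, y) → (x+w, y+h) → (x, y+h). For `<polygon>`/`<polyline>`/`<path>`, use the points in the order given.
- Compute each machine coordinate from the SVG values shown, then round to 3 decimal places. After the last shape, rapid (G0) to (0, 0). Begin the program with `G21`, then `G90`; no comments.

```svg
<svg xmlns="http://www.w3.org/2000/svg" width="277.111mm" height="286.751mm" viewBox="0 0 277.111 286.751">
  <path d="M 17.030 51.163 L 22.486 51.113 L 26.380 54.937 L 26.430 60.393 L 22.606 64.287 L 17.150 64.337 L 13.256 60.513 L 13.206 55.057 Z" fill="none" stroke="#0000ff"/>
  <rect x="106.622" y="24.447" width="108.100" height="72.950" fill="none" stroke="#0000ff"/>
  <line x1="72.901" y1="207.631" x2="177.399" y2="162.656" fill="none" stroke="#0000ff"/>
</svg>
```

viewBox `0 0 277.111 286.751` with mm width/height → 1 unit = 1 mm. Flip: y_m = 286.751 − y_svg.

**Shape 1** — `<path>` regular polygon, stroke `#0000ff` → cut (S813, F794). Machine vertices: (17.030,235.588) → (22.486,235.638) → (26.380,231.814) → (26.430,226.358) → (22.606,222.464) → (17.150,222.414) → (13.256,226.238) → (13.206,231.694) → (17.030,235.588). Closed: final G1 returns to the first vertex.

**Shape 2** — `<rect>` rectangle, stroke `#0000ff` → cut (S813, F794). Machine vertices: (106.622,262.304) → (214.722,262.304) → (214.722,189.354) → (106.622,189.354) → (106.622,262.304). Closed: final G1 returns to the first vertex.

**Shape 3** — `<line>` line segment, stroke `#0000ff` → cut (S813, F794). Machine vertices: (72.901,79.120) → (177.399,124.095). Open path.

G21
G90
G0 X17.030 Y235.588
M3 S813
G1 X22.486 Y235.638 F794
G1 X26.380 Y231.814
G1 X26.430 Y226.358
G1 X22.606 Y222.464
G1 X17.150 Y222.414
G1 X13.256 Y226.238
G1 X13.206 Y231.694
G1 X17.030 Y235.588
M5
G0 X106.622 Y262.304
M3 S813
G1 X214.722 Y262.304 F794
G1 X214.722 Y189.354
G1 X106.622 Y189.354
G1 X106.622 Y262.304
M5
G0 X72.901 Y79.120
M3 S813
G1 X177.399 Y124.095 F794
M5
G0 X0.000 Y0.000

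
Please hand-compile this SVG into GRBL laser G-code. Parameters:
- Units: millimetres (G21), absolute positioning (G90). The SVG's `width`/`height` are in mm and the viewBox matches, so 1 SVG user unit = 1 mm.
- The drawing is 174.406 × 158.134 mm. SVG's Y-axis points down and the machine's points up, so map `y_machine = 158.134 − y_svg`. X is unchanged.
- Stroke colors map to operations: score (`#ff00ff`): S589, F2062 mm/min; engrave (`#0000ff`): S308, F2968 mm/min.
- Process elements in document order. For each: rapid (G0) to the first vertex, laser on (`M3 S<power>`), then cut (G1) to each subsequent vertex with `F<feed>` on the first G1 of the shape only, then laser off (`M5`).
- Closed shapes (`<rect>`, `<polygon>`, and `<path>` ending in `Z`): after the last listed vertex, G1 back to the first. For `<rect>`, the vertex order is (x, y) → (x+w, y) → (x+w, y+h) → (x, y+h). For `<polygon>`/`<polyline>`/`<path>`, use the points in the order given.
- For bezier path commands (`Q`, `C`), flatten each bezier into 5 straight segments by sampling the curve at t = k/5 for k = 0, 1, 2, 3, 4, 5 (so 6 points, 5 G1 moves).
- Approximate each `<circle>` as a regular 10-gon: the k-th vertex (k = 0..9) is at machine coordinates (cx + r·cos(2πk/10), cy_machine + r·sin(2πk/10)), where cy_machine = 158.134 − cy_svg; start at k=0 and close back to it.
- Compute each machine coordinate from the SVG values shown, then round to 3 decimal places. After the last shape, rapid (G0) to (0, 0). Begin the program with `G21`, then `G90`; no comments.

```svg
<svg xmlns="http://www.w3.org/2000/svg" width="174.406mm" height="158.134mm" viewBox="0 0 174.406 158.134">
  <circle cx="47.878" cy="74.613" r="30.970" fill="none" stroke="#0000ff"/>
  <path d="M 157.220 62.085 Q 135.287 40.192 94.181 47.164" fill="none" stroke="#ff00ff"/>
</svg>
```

G21
G90
G0 X78.848 Y83.521
M3 S308
G1 X72.933 Y101.725 F2968
G1 X57.448 Y112.975
G1 X38.308 Y112.975
G1 X22.823 Y101.725
G1 X16.908 Y83.521
G1 X22.823 Y65.317
G1 X38.308 Y54.067
G1 X57.448 Y54.067
G1 X72.933 Y65.317
G1 X78.848 Y83.521
M5
G0 X157.220 Y96.049
M3 S589
G1 X147.680 Y103.652 F2062
G1 X136.606 Y108.945
G1 X123.998 Y111.929
G1 X109.856 Y112.604
G1 X94.181 Y110.970
M5
G0 X0.000 Y0.000

viewBox `0 0 174.406 158.134` with mm width/height → 1 unit = 1 mm. Flip: y_m = 158.134 − y_svg.

**Shape 1** — `<circle>` circle, stroke `#0000ff` → engrave (S308, F2968). Machine vertices: (78.848,83.521) → (72.933,101.725) → (57.448,112.975) → (38.308,112.975) → (22.823,101.725) → (16.908,83.521) → (22.823,65.317) → (38.308,54.067) → (57.448,54.067) → (72.933,65.317) → (78.848,83.521). Closed: final G1 returns to the first vertex.

**Shape 2** — `<path>` quadratic bezier, stroke `#ff00ff` → score (S589, F2062). Control points (SVG): P0=(157.220,62.085), P1=(135.287,40.192), P2=(94.181,47.164); sampled at t=k/5. Machine vertices: (157.220,96.049) → (147.680,103.652) → (136.606,108.945) → (123.998,111.929) → (109.856,112.604) → (94.181,110.970). Open path.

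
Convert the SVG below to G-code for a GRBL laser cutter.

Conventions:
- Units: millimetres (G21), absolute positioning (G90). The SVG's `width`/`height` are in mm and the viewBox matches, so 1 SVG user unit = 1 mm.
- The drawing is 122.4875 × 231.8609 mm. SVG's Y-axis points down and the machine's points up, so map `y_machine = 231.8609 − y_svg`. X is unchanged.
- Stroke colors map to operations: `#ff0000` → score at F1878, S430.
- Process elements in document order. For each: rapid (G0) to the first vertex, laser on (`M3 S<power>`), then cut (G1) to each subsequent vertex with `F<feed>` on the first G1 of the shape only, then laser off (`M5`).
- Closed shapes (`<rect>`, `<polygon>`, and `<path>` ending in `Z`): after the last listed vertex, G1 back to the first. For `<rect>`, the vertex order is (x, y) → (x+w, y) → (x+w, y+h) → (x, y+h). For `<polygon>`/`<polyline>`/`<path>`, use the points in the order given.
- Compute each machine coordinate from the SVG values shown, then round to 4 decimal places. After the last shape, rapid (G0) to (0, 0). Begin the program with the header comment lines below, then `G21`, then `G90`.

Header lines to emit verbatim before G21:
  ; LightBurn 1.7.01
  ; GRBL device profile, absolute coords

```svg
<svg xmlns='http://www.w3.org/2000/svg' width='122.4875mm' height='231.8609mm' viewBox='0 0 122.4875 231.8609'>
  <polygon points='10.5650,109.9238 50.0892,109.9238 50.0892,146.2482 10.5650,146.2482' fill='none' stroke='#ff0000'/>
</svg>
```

1 u = 1 mm; y_m = 231.8609 − y.

[1] `<polygon>` rectangle, #ff0000→score S430 F1878: (10.5650,121.9371) → (50.0892,121.9371) → (50.0892,85.6127) → (10.5650,85.6127) → (10.5650,121.9371) (closed)

; LightBurn 1.7.01
; GRBL device profile, absolute coords
G21
G90
G0 X10.5650 Y121.9371
M3 S430
G1 X50.0892 Y121.9371 F1878
G1 X50.0892 Y85.6127
G1 X10.5650 Y85.6127
G1 X10.5650 Y121.9371
M5
G0 X0.0000 Y0.0000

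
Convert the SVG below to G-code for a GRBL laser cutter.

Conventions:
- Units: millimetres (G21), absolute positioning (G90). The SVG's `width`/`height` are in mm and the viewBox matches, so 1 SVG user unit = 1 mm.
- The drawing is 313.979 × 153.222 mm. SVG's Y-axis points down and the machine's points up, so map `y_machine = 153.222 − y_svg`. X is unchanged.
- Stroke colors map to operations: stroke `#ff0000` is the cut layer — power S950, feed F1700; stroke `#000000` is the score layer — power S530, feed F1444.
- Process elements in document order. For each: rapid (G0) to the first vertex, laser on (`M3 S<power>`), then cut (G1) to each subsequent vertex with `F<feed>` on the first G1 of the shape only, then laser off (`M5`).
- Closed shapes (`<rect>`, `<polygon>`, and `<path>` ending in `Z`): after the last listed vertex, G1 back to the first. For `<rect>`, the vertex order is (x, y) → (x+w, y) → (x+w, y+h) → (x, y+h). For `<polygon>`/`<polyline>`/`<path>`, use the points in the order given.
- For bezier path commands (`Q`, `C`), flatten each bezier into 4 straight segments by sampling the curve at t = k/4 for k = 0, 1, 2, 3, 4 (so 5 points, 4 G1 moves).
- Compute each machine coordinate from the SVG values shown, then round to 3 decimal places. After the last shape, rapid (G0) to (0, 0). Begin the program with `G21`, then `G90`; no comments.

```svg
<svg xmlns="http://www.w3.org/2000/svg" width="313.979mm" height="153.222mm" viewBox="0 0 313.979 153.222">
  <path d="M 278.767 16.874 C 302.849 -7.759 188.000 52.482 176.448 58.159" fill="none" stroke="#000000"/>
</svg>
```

1 u = 1 mm; y_m = 153.222 − y.

[1] `<path>` cubic bezier, #000000→score S530 F1444: (278.767,136.348) → (274.564,141.088) → (240.970,127.072) → (200.695,107.373) → (176.448,95.063)

G21
G90
G0 X278.767 Y136.348
M3 S530
G1 X274.564 Y141.088 F1444
G1 X240.970 Y127.072
G1 X200.695 Y107.373
G1 X176.448 Y95.063
M5
G0 X0.000 Y0.000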